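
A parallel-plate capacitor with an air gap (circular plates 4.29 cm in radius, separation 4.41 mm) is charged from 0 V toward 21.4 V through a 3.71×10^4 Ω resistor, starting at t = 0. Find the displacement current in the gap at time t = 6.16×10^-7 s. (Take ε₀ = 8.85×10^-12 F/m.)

With C = ε₀A/d = (8.85×10^-12)(5.782×10^-3)/(4.41×10^-3) = 1.160×10^-11 F, the time constant is τ = RC = 4.304×10^-7 s, so t/τ = 1.431 and e^(−t/τ) = 0.2391.
I_d = I_cond = (V₀/R) e^(−t/τ) = (5.768×10^-4)(0.2391) = 1.38×10^-4 A.

1.38×10^-4 A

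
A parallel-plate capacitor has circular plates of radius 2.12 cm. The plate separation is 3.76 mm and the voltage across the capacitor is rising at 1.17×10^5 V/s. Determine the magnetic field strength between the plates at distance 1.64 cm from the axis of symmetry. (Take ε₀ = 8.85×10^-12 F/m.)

2.84×10^-12 T

With E = V/d, dE/dt = 3.112×10^7 V/(m·s) and πR² = 1.412×10^-3 m², giving I_d = ε₀ πR² dE/dt = 3.889×10^-7 A.
An Ampèrian loop of radius r encloses a fraction (r/R)² of I_d. Then B·2πr = μ₀ I_d (r/R)², giving B = μ₀ I_d r/(2πR²) = 2.84×10^-12 T.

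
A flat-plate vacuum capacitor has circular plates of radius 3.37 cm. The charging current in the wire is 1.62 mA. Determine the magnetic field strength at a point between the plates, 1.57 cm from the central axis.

4.48×10^-9 T

By continuity the displacement current in the gap matches the conduction current: I_d = 1.62×10^-3 A.
∮B·dl = μ₀ I_d,enc with I_d,enc = I_d r²/R² = 3.516×10^-4 A; so B = μ₀ I_d,enc/(2πr) = 4.48×10^-9 T.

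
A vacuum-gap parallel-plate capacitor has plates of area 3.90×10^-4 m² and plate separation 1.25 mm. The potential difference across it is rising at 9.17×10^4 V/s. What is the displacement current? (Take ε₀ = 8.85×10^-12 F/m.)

C = ε₀A/d = (8.85×10^-12)(3.90×10^-4)/(1.25×10^-3) = 2.761×10^-12 F.
I_d = C dV/dt = (2.761×10^-12)(9.17×10^4) = 2.53×10^-7 A.

2.53×10^-7 A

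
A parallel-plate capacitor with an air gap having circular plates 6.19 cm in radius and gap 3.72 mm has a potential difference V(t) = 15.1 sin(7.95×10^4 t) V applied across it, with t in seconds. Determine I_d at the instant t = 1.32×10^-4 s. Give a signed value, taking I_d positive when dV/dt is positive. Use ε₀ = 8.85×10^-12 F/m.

-1.65×10^-5 A

dE/dt = (V₀ω/d)·cos(ωt) with ωt = 10.494 rad: (15.1)(7.95×10^4)(-0.4808)/(3.72×10^-3) = -1.552×10^8 V/(m·s).
I_d = ε₀ A dE/dt = (8.85×10^-12)(0.01204)(-1.552×10^8) = -1.65×10^-5 A.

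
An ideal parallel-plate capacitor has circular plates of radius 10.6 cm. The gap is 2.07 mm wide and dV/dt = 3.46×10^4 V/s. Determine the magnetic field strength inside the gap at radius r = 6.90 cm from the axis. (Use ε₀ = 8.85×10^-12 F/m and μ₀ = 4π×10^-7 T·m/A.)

I_d = C dV/dt with C = ε₀πR²/d = 1.509×10^-10 F, so I_d = (1.509×10^-10)(3.46×10^4) = 5.221×10^-6 A.
An Ampèrian loop of radius r encloses a fraction (r/R)² of I_d. Then B·2πr = μ₀ I_d (r/R)², giving B = μ₀ I_d r/(2πR²) = 6.41×10^-12 T.

6.41×10^-12 T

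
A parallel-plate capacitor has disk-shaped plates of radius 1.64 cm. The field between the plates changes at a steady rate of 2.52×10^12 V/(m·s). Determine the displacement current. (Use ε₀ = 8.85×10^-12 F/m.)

With a uniform field, Φ_E = EA, so I_d = ε₀ A dE/dt = 0.0188 A.

0.0188 A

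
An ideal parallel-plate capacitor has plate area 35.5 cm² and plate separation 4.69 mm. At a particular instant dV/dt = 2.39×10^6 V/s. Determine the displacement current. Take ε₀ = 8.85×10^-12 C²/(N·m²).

The field between the plates is E = V/d, so dE/dt = (2.39×10^6)/(4.69×10^-3 m) = 5.096×10^8 V/(m·s).
I_d = ε₀ A (dE/dt) = (8.85×10^-12)(3.55×10^-3)(5.096×10^8) = 1.60×10^-5 A.

1.60×10^-5 A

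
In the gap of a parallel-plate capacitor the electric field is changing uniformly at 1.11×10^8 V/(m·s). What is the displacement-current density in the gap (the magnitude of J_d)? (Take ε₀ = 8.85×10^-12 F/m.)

9.82×10^-4 A/m²

J_d = ε₀ ∂E/∂t, so J_d = 9.82×10^-4 A/m².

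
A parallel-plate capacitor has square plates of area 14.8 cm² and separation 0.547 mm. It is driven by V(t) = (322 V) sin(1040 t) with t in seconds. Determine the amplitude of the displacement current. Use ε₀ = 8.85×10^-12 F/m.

8.02×10^-6 A

The displacement current equals the conduction current C dV/dt, which peaks at C V₀ ω.
With C = ε₀A/d = (8.85×10^-12)(1.48×10^-3)/(5.47×10^-4) = 2.395×10^-11 F and ω = 1040 rad/s, I_d,max = (2.395×10^-11)(322)(1040) = 8.02×10^-6 A.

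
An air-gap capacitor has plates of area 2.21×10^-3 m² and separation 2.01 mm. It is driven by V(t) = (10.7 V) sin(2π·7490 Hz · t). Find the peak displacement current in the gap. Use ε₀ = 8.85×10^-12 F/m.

The displacement current equals the conduction current C dV/dt, which peaks at C V₀ ω.
With C = ε₀A/d = (8.85×10^-12)(2.21×10^-3)/(2.01×10^-3) = 9.731×10^-12 F and ω = 2πf = 4.706×10^4 rad/s, I_d,max = (9.731×10^-12)(10.7)(4.706×10^4) = 4.90×10^-6 A.

4.90×10^-6 A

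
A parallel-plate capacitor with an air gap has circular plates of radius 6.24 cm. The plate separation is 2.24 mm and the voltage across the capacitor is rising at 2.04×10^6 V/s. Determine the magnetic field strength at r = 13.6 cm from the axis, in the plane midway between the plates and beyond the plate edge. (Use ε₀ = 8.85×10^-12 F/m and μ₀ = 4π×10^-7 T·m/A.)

1.45×10^-10 T

dE/dt = (dV/dt)/d = 9.107×10^8 V/(m·s); I_d = ε₀(πR²)(dE/dt) = (8.85×10^-12)(0.01223)(9.107×10^8) = 9.857×10^-5 A.
For r ≥ R the full I_d is enclosed: B = μ₀ I_d/(2πr) = (4π×10^-7)(9.857×10^-5)/(2π·0.136) = 1.45×10^-10 T.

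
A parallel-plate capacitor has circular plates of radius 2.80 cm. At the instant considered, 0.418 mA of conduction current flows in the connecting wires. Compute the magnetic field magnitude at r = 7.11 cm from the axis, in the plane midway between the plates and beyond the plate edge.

By continuity the displacement current in the gap matches the conduction current: I_d = 4.18×10^-4 A.
For r ≥ R the full I_d is enclosed: B = μ₀ I_d/(2πr) = (4π×10^-7)(4.18×10^-4)/(2π·0.0711) = 1.18×10^-9 T.

1.18×10^-9 T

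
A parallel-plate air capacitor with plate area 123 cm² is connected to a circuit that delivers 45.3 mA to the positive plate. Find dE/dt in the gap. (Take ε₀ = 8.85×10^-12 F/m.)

By continuity, I_d in the gap equals the 45.3 mA flowing in the wire.
Since I_d = ε₀ A dE/dt, dE/dt = I_d/(ε₀A) = (0.0453)/((8.85×10^-12)(0.0123)) = 4.16×10^11 V/(m·s).

4.16×10^11 V/(m·s)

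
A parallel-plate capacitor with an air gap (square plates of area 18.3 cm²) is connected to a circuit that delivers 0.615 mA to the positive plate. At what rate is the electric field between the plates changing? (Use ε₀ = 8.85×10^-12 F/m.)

Charge continuity gives I_d = I = 6.15×10^-4 A between the plates.
Since I_d = ε₀ A dE/dt, dE/dt = I_d/(ε₀A) = (6.15×10^-4)/((8.85×10^-12)(1.83×10^-3)) = 3.80×10^10 V/(m·s).

3.80×10^10 V/(m·s)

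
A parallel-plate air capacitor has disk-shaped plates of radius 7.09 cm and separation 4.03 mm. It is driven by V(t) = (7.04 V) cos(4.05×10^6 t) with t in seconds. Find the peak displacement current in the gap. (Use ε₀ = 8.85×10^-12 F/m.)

The displacement current equals the conduction current C dV/dt, which peaks at C V₀ ω.
With C = ε₀A/d = (8.85×10^-12)(0.01579)/(4.03×10^-3) = 3.468×10^-11 F and ω = 4.05×10^6 rad/s, I_d,max = (3.468×10^-11)(7.04)(4.05×10^6) = 9.89×10^-4 A.

9.89×10^-4 A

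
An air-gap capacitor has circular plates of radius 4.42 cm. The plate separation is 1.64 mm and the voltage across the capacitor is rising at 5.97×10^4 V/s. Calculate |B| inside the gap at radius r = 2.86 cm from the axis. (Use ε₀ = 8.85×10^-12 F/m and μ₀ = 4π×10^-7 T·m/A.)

5.79×10^-12 T

I_d = C dV/dt with C = ε₀πR²/d = 3.312×10^-11 F, so I_d = (3.312×10^-11)(5.97×10^4) = 1.977×10^-6 A.
An Ampèrian loop of radius r encloses a fraction (r/R)² of I_d. Then B·2πr = μ₀ I_d (r/R)², giving B = μ₀ I_d r/(2πR²) = 5.79×10^-12 T.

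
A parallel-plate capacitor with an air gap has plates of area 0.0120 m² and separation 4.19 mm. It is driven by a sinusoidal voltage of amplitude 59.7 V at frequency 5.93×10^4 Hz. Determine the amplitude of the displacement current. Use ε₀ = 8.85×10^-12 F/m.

The displacement current equals the conduction current C dV/dt, which peaks at C V₀ ω.
With C = ε₀A/d = (8.85×10^-12)(0.0120)/(4.19×10^-3) = 2.535×10^-11 F and ω = 2πf = 3.726×10^5 rad/s, I_d,max = (2.535×10^-11)(59.7)(3.726×10^5) = 5.64×10^-4 A.

5.64×10^-4 A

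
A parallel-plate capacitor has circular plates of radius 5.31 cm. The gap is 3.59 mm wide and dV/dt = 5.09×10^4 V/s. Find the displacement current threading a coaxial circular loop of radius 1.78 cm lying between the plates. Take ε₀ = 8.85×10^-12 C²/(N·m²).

1.25×10^-7 A

With E = V/d, dE/dt = 1.418×10^7 V/(m·s) and πR² = 8.858×10^-3 m², giving I_d = ε₀ πR² dE/dt = 1.112×10^-6 A.
The field is uniform, so I_d,enc = I_d (r/R)² = (1.112×10^-6)(1.78/5.31)² = 1.25×10^-7 A.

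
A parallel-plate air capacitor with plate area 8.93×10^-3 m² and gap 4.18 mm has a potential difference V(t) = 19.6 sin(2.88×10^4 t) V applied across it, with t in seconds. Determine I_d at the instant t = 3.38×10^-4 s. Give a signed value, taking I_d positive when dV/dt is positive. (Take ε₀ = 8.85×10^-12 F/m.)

dV/dt = (19.6)(2.88×10^4)·cos(9.7344) = -5.376×10^5 V/s.
I_d = C dV/dt with C = ε₀A/d = (8.85×10^-12)(8.93×10^-3)/(4.18×10^-3) = 1.891×10^-11 F, so I_d = (1.891×10^-11)(-5.376×10^5) = -1.02×10^-5 A.

-1.02×10^-5 A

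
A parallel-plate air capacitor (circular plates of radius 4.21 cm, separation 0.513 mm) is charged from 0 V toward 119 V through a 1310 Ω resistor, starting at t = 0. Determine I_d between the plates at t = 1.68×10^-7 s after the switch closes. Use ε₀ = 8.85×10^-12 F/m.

With C = ε₀A/d = (8.85×10^-12)(5.568×10^-3)/(5.13×10^-4) = 9.606×10^-11 F, the time constant is τ = RC = 1.258×10^-7 s, so t/τ = 1.335 and e^(−t/τ) = 0.2632.
I_d = I_cond = (V₀/R) e^(−t/τ) = (0.09084)(0.2632) = 0.0239 A.

0.0239 A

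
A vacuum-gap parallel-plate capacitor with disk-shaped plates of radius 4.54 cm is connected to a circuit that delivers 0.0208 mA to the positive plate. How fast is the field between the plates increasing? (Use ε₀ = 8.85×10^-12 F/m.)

3.63×10^8 V/(m·s)

Charge continuity gives I_d = I = 2.08×10^-5 A between the plates.
Inverting I_d = ε₀ A dE/dt gives dE/dt = 2.08×10^-5 / (8.85×10^-12 · 6.475×10^-3) = 3.63×10^8 V/(m·s).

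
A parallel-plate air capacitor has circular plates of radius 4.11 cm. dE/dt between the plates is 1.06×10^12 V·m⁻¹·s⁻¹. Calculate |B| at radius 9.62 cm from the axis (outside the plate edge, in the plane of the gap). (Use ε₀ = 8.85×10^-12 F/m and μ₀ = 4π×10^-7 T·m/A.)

1.03×10^-7 T

Through the whole plate area (πR² = 5.307×10^-3 m²), I_d = ε₀ πR² dE/dt = 0.04978 A.
With r > R the enclosed displacement current is the full I_d; B = μ₀ I_d / (2πr) = 1.03×10^-7 T.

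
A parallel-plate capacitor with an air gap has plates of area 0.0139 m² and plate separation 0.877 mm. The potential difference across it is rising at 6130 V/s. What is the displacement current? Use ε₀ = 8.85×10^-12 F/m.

8.60×10^-7 A

E = V/d so dE/dt = (dV/dt)/d = 6.990×10^6 V/(m·s), and I_d = ε₀ A dE/dt = (8.85×10^-12)(0.0139)(6.990×10^6) = 8.60×10^-7 A.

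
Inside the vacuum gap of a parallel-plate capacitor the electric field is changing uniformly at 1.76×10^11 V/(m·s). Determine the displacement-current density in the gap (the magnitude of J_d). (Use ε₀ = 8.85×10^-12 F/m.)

1.56 A/m²

The displacement-current density is ε₀ ∂E/∂t = (8.85×10^-12)(1.76×10^11) = 1.56 A/m².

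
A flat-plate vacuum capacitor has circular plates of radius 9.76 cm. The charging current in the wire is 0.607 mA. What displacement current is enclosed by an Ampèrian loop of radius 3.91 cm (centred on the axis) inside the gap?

9.74×10^-5 A

No conduction current crosses the gap, so I_d there equals the 6.07×10^-4 A in the leads.
Since J_d is uniform, the enclosed fraction is (r/R)² = 0.1605, giving I_d,enc = 9.74×10^-5 A.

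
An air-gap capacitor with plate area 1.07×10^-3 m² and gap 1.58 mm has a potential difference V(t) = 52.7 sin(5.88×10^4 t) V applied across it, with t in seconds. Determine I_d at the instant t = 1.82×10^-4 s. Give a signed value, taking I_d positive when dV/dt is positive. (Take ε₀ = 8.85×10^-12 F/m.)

C = ε₀A/d = (8.85×10^-12)(1.07×10^-3)/(1.58×10^-3) = 5.993×10^-12 F. dV/dt = V₀ω·cos(ωt); at ωt = 10.7016 rad this factor is -0.2898.
I_d = C dV/dt = (5.993×10^-12)(52.7)(5.88×10^4)(-0.2898) = -5.38×10^-6 A.

-5.38×10^-6 A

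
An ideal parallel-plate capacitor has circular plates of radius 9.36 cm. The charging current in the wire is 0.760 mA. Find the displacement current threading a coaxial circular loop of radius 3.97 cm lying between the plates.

1.37×10^-4 A

Between the plates the displacement current equals the wire current: I_d = 0.760 mA = 7.60×10^-4 A.
Through an area πr² the displacement current is I_d·(πr²/πR²) = I_d (r/R)² = 1.37×10^-4 A.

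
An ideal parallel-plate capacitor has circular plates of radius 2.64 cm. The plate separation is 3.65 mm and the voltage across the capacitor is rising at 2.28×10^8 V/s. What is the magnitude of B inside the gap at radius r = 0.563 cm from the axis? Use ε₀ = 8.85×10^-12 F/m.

1.96×10^-9 T

With E = V/d, dE/dt = 6.247×10^10 V/(m·s) and πR² = 2.190×10^-3 m², giving I_d = ε₀ πR² dE/dt = 1.211×10^-3 A.
For r < R the Ampère–Maxwell law gives B(2πr) = μ₀ I_d (r²/R²), so B = μ₀ I_d r/(2πR²) = (4π×10^-7)(1.211×10^-3)(5.63×10^-3)/(2π·0.0264²) = 1.96×10^-9 T.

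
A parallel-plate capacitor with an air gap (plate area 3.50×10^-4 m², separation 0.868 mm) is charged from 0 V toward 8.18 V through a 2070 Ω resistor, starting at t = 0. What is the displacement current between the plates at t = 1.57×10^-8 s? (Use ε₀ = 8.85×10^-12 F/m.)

With C = ε₀A/d = (8.85×10^-12)(3.50×10^-4)/(8.68×10^-4) = 3.569×10^-12 F, the time constant is τ = RC = 7.388×10^-9 s, so t/τ = 2.125 and e^(−t/τ) = 0.1194.
I_d = I_cond = (V₀/R) e^(−t/τ) = (3.952×10^-3)(0.1194) = 4.72×10^-4 A.

4.72×10^-4 A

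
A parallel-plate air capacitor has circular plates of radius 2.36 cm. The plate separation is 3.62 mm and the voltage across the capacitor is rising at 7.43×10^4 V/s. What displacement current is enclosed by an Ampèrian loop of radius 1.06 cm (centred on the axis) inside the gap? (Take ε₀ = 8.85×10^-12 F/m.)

I_d = C dV/dt with C = ε₀πR²/d = 4.278×10^-12 F, so I_d = (4.278×10^-12)(7.43×10^4) = 3.179×10^-7 A.
Through an area πr² the displacement current is I_d·(πr²/πR²) = I_d (r/R)² = 6.41×10^-8 A.

6.41×10^-8 A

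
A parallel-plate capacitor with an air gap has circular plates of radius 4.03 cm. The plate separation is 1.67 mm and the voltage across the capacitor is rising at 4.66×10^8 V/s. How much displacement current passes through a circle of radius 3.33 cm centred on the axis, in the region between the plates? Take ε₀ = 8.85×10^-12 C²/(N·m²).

With E = V/d, dE/dt = 2.790×10^11 V/(m·s) and πR² = 5.102×10^-3 m², giving I_d = ε₀ πR² dE/dt = 0.01260 A.
Through an area πr² the displacement current is I_d·(πr²/πR²) = I_d (r/R)² = 8.60×10^-3 A.

8.60×10^-3 A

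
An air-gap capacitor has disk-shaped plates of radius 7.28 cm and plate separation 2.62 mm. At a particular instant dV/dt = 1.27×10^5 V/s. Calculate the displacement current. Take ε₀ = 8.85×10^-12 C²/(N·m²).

E = V/d so dE/dt = (dV/dt)/d = 4.847×10^7 V/(m·s), and I_d = ε₀ A dE/dt = (8.85×10^-12)(0.01665)(4.847×10^7) = 7.14×10^-6 A.

7.14×10^-6 A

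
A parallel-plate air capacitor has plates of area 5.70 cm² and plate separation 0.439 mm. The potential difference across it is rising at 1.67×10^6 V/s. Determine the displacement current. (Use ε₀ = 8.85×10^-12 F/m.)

The displacement current equals the charging current C dV/dt. With C = ε₀A/d = (8.85×10^-12)(5.70×10^-4)/(4.39×10^-4) = 1.149×10^-11 F, I_d = (1.149×10^-11)(1.67×10^6) = 1.92×10^-5 A.

1.92×10^-5 A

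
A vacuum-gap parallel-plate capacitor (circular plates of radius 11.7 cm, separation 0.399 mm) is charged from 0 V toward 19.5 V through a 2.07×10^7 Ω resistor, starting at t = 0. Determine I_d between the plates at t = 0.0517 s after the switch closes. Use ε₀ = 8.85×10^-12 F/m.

6.87×10^-8 A

With C = ε₀A/d = (8.85×10^-12)(0.04301)/(3.99×10^-4) = 9.540×10^-10 F, the time constant is τ = RC = 0.01975 s, so t/τ = 2.618 and e^(−t/τ) = 0.07295.
I_d = I_cond = (V₀/R) e^(−t/τ) = (9.420×10^-7)(0.07295) = 6.87×10^-8 A.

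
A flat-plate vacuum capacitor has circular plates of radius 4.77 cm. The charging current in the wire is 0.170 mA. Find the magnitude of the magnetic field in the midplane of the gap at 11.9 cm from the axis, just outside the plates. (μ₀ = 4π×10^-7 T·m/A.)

Between the plates the displacement current equals the wire current: I_d = 0.170 mA = 1.70×10^-4 A.
With r > R the enclosed displacement current is the full I_d; B = μ₀ I_d / (2πr) = 2.86×10^-10 T.

2.86×10^-10 T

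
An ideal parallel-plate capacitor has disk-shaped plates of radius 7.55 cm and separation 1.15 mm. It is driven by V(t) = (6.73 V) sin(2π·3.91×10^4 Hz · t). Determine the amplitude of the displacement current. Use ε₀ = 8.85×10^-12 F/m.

2.28×10^-4 A

(dE/dt)_max = V₀ω/d = 1.438×10^9 V/(m·s); ω = 2πf = 2.457×10^5 rad/s.
I_d,max = ε₀ A (dE/dt)_max = (8.85×10^-12)(0.01791)(1.438×10^9) = 2.28×10^-4 A.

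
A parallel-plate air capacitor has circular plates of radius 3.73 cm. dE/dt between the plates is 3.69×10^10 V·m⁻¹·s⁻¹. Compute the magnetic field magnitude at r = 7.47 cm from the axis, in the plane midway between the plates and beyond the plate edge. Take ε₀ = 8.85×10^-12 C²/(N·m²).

3.82×10^-9 T

I_d = ε₀ dΦ_E/dt = ε₀ πR² (dE/dt) = (8.85×10^-12)(4.371×10^-3)(3.69×10^10) = 1.427×10^-3 A through the full plate area.
With r > R the enclosed displacement current is the full I_d; B = μ₀ I_d / (2πr) = 3.82×10^-9 T.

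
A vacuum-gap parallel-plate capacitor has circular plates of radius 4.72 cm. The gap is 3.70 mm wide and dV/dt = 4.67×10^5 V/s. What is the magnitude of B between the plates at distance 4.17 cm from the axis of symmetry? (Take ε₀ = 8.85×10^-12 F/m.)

I_d = C dV/dt with C = ε₀πR²/d = 1.674×10^-11 F, so I_d = (1.674×10^-11)(4.67×10^5) = 7.818×10^-6 A.
∮B·dl = μ₀ I_d,enc with I_d,enc = I_d r²/R² = 6.102×10^-6 A; so B = μ₀ I_d,enc/(2πr) = 2.93×10^-11 T.

2.93×10^-11 T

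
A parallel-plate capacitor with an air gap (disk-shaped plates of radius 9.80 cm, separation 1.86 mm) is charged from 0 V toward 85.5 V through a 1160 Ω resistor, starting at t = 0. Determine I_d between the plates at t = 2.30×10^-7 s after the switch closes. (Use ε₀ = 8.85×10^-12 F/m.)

0.0185 A

With C = ε₀A/d = (8.85×10^-12)(0.03017)/(1.86×10^-3) = 1.436×10^-10 F, the time constant is τ = RC = 1.666×10^-7 s, so t/τ = 1.381 and e^(−t/τ) = 0.2513.
I_d = I_cond = (V₀/R) e^(−t/τ) = (0.07371)(0.2513) = 0.0185 A.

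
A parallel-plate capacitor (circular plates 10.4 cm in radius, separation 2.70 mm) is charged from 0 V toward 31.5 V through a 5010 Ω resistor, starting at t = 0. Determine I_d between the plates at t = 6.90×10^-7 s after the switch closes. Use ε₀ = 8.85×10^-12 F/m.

1.83×10^-3 A

With C = ε₀A/d = (8.85×10^-12)(0.03398)/(2.70×10^-3) = 1.114×10^-10 F, the time constant is τ = RC = 5.581×10^-7 s, so t/τ = 1.236 and e^(−t/τ) = 0.2905.
I_d = I_cond = (V₀/R) e^(−t/τ) = (6.287×10^-3)(0.2905) = 1.83×10^-3 A.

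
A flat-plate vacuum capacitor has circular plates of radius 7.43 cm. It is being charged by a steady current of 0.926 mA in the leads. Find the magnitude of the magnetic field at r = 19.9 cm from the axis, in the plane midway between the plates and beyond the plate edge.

Between the plates the displacement current equals the wire current: I_d = 0.926 mA = 9.26×10^-4 A.
With r > R the enclosed displacement current is the full I_d; B = μ₀ I_d / (2πr) = 9.31×10^-10 T.

9.31×10^-10 T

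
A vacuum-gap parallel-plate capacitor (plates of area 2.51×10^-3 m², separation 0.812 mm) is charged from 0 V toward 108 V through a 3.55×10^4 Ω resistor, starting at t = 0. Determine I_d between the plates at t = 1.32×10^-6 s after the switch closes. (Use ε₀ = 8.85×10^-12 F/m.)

7.81×10^-4 A

With C = ε₀A/d = (8.85×10^-12)(2.51×10^-3)/(8.12×10^-4) = 2.736×10^-11 F, the time constant is τ = RC = 9.713×10^-7 s, so t/τ = 1.359 and e^(−t/τ) = 0.2569.
I_d = I_cond = (V₀/R) e^(−t/τ) = (3.042×10^-3)(0.2569) = 7.81×10^-4 A.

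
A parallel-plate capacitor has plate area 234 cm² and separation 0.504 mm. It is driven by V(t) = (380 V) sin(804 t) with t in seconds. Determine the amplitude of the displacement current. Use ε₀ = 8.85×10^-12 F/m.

1.26×10^-4 A

C = ε₀A/d = (8.85×10^-12)(0.0234)/(5.04×10^-4) = 4.109×10^-10 F; ω = 804 rad/s.
I_d = C dV/dt, so |I_d|_max = C V₀ ω = (4.109×10^-10)(380)(804) = 1.26×10^-4 A.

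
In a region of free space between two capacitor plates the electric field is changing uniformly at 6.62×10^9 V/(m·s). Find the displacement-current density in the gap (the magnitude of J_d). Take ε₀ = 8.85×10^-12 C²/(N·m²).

0.0586 A/m²

The displacement-current density is ε₀ ∂E/∂t = (8.85×10^-12)(6.62×10^9) = 0.0586 A/m².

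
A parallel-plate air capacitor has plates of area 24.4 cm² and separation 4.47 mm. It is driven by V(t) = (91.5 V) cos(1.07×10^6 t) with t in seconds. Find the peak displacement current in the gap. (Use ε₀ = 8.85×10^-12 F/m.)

(dE/dt)_max = V₀ω/d = 2.190×10^10 V/(m·s); ω = 1.07×10^6 rad/s.
I_d,max = ε₀ A (dE/dt)_max = (8.85×10^-12)(2.44×10^-3)(2.190×10^10) = 4.73×10^-4 A.

4.73×10^-4 A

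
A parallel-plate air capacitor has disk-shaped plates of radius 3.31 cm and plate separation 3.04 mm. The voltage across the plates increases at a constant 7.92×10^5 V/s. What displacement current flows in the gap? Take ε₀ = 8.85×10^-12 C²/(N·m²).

The displacement current equals the charging current C dV/dt. With C = ε₀A/d = (8.85×10^-12)(3.442×10^-3)/(3.04×10^-3) = 1.002×10^-11 F, I_d = (1.002×10^-11)(7.92×10^5) = 7.94×10^-6 A.

7.94×10^-6 A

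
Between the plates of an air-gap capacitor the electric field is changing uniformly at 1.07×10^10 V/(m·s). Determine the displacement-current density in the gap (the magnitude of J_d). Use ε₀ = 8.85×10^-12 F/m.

J_d = ε₀ dE/dt = (8.85×10^-12)(1.07×10^10) = 0.0947 A/m².

0.0947 A/m²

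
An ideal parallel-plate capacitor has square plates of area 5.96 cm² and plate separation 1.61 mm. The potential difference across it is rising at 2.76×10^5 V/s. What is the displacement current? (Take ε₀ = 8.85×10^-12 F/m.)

9.04×10^-7 A

The displacement current equals the charging current C dV/dt. With C = ε₀A/d = (8.85×10^-12)(5.96×10^-4)/(1.61×10^-3) = 3.276×10^-12 F, I_d = (3.276×10^-12)(2.76×10^5) = 9.04×10^-7 A.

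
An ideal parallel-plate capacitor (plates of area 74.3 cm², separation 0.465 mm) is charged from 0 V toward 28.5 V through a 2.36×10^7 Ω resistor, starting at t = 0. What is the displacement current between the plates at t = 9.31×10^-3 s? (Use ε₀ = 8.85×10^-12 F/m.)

C = ε₀A/d = (8.85×10^-12)(7.43×10^-3)/(4.65×10^-4) = 1.414×10^-10 F, so τ = RC = 3.337×10^-3 s.
The conduction current is I(t) = (V₀/R) e^(−t/τ), and the displacement current between the plates equals it.
t/τ = 2.790; I_d = (28.5/2.36×10^7) · e^(−2.790) = (1.208×10^-6)(0.06142) = 7.42×10^-8 A.

7.42×10^-8 A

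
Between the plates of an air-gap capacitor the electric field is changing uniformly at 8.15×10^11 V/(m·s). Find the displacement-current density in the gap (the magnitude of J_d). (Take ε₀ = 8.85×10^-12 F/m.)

The displacement-current density is ε₀ ∂E/∂t = (8.85×10^-12)(8.15×10^11) = 7.21 A/m².

7.21 A/m²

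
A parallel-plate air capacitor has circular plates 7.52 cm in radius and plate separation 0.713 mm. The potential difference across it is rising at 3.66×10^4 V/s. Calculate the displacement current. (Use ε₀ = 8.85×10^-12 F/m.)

8.07×10^-6 A

The displacement current equals the charging current C dV/dt. With C = ε₀A/d = (8.85×10^-12)(0.01777)/(7.13×10^-4) = 2.206×10^-10 F, I_d = (2.206×10^-10)(3.66×10^4) = 8.07×10^-6 A.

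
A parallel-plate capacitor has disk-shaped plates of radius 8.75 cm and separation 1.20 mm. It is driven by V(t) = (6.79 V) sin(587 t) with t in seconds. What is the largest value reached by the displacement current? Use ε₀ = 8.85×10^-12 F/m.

7.07×10^-7 A

The displacement current equals the conduction current C dV/dt, which peaks at C V₀ ω.
With C = ε₀A/d = (8.85×10^-12)(0.02405)/(1.20×10^-3) = 1.774×10^-10 F and ω = 587 rad/s, I_d,max = (1.774×10^-10)(6.79)(587) = 7.07×10^-7 A.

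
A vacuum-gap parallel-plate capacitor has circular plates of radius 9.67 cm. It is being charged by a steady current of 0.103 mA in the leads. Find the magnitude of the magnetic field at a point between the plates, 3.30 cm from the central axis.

7.27×10^-11 T

By continuity the displacement current in the gap matches the conduction current: I_d = 1.03×10^-4 A.
∮B·dl = μ₀ I_d,enc with I_d,enc = I_d r²/R² = 1.200×10^-5 A; so B = μ₀ I_d,enc/(2πr) = 7.27×10^-11 T.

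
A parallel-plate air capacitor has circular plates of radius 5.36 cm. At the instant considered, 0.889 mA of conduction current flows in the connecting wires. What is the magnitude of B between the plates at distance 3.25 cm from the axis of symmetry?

2.01×10^-9 T

Between the plates the displacement current equals the wire current: I_d = 0.889 mA = 8.89×10^-4 A.
For r < R the Ampère–Maxwell law gives B(2πr) = μ₀ I_d (r²/R²), so B = μ₀ I_d r/(2πR²) = (4π×10^-7)(8.89×10^-4)(0.0325)/(2π·0.0536²) = 2.01×10^-9 T.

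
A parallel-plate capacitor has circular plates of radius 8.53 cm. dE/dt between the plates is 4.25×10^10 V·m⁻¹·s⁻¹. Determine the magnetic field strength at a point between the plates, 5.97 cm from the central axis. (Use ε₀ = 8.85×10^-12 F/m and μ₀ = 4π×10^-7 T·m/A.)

Through the whole plate area (πR² = 0.02286 m²), I_d = ε₀ πR² dE/dt = 8.598×10^-3 A.
An Ampèrian loop of radius r encloses a fraction (r/R)² of I_d. Then B·2πr = μ₀ I_d (r/R)², giving B = μ₀ I_d r/(2πR²) = 1.41×10^-8 T.

1.41×10^-8 T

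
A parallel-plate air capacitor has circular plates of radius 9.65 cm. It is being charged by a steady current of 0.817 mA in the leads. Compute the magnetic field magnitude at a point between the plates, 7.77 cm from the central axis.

1.36×10^-9 T

No conduction current crosses the gap, so I_d there equals the 8.17×10^-4 A in the leads.
For r < R the Ampère–Maxwell law gives B(2πr) = μ₀ I_d (r²/R²), so B = μ₀ I_d r/(2πR²) = (4π×10^-7)(8.17×10^-4)(0.0777)/(2π·0.0965²) = 1.36×10^-9 T.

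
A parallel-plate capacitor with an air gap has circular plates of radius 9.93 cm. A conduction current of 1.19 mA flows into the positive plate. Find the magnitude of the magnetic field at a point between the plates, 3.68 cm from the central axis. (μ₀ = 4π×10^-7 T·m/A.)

Between the plates the displacement current equals the wire current: I_d = 1.19 mA = 1.19×10^-3 A.
For r < R the Ampère–Maxwell law gives B(2πr) = μ₀ I_d (r²/R²), so B = μ₀ I_d r/(2πR²) = (4π×10^-7)(1.19×10^-3)(0.0368)/(2π·0.0993²) = 8.88×10^-10 T.

8.88×10^-10 T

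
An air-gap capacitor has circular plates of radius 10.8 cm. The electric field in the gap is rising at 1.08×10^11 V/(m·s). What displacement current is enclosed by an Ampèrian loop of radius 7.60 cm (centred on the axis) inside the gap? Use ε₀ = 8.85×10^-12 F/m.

0.0173 A

Total displacement current: I_d = ε₀(πR²)(dE/dt) = (8.85×10^-12)(0.03664)(1.08×10^11) = 0.03502 A.
Since J_d is uniform, the enclosed fraction is (r/R)² = 0.4952, giving I_d,enc = 0.0173 A.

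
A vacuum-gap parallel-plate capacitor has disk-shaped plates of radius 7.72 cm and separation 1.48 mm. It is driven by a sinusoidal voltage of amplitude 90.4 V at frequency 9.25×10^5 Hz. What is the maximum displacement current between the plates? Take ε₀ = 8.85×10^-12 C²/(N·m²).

C = ε₀A/d = (8.85×10^-12)(0.01872)/(1.48×10^-3) = 1.119×10^-10 F; ω = 2πf = 5.812×10^6 rad/s.
I_d = C dV/dt, so |I_d|_max = C V₀ ω = (1.119×10^-10)(90.4)(5.812×10^6) = 0.0588 A.

0.0588 A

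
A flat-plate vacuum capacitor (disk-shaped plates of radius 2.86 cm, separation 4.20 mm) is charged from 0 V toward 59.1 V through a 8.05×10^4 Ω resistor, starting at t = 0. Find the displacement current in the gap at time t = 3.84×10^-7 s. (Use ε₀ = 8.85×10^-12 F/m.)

3.04×10^-4 A

C = ε₀A/d = (8.85×10^-12)(2.570×10^-3)/(4.20×10^-3) = 5.415×10^-12 F and τ = RC = 4.359×10^-7 s. I_d in the gap equals the RC charging current.
I_d(t) = (V₀/R) e^(−t/τ) = 7.342×10^-4 · e^(−0.8809) = 3.04×10^-4 A.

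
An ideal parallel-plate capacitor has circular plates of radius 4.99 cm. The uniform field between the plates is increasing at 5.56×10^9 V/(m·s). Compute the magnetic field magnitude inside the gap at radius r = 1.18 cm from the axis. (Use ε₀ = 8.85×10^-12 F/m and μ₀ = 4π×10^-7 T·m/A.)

3.65×10^-10 T

Total displacement current: I_d = ε₀(πR²)(dE/dt) = (8.85×10^-12)(7.823×10^-3)(5.56×10^9) = 3.849×10^-4 A.
An Ampèrian loop of radius r encloses a fraction (r/R)² of I_d. Then B·2πr = μ₀ I_d (r/R)², giving B = μ₀ I_d r/(2πR²) = 3.65×10^-10 T.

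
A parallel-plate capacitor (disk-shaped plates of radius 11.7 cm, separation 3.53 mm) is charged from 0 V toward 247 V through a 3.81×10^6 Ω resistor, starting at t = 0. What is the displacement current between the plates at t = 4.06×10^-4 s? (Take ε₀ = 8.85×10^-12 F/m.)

With C = ε₀A/d = (8.85×10^-12)(0.04301)/(3.53×10^-3) = 1.078×10^-10 F, the time constant is τ = RC = 4.107×10^-4 s, so t/τ = 0.9886 and e^(−t/τ) = 0.3721.
I_d = I_cond = (V₀/R) e^(−t/τ) = (6.483×10^-5)(0.3721) = 2.41×10^-5 A.

2.41×10^-5 A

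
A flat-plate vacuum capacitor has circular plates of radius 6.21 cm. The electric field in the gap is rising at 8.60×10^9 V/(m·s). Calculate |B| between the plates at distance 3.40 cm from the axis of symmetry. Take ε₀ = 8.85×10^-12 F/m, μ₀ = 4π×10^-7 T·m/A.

1.63×10^-9 T

Total displacement current: I_d = ε₀(πR²)(dE/dt) = (8.85×10^-12)(0.01212)(8.60×10^9) = 9.225×10^-4 A.
∮B·dl = μ₀ I_d,enc with I_d,enc = I_d r²/R² = 2.765×10^-4 A; so B = μ₀ I_d,enc/(2πr) = 1.63×10^-9 T.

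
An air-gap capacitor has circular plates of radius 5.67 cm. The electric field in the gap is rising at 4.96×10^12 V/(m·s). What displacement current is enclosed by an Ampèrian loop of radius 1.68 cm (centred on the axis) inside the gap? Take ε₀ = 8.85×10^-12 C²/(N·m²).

0.0389 A

Total displacement current: I_d = ε₀(πR²)(dE/dt) = (8.85×10^-12)(0.01010)(4.96×10^12) = 0.4433 A.
The field is uniform, so I_d,enc = I_d (r/R)² = (0.4433)(1.68/5.67)² = 0.0389 A.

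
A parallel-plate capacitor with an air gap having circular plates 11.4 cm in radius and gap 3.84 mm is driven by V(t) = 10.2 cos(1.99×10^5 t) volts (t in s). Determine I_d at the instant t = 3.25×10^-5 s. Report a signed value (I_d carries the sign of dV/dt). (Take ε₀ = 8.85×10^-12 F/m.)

-3.50×10^-5 A

dV/dt = (10.2)(1.99×10^5)·−sin(6.4675) = -3.720×10^5 V/s.
I_d = C dV/dt with C = ε₀A/d = (8.85×10^-12)(0.04083)/(3.84×10^-3) = 9.410×10^-11 F, so I_d = (9.410×10^-11)(-3.720×10^5) = -3.50×10^-5 A.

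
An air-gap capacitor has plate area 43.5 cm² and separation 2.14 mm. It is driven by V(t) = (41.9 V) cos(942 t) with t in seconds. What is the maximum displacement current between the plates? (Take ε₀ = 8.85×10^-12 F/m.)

(dE/dt)_max = V₀ω/d = 1.844×10^7 V/(m·s); ω = 942 rad/s.
I_d,max = ε₀ A (dE/dt)_max = (8.85×10^-12)(4.35×10^-3)(1.844×10^7) = 7.10×10^-7 A.

7.10×10^-7 A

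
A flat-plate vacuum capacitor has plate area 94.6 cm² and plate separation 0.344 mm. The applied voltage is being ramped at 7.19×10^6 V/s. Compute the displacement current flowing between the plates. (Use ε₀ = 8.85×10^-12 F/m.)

1.75×10^-3 A

E = V/d so dE/dt = (dV/dt)/d = 2.090×10^10 V/(m·s), and I_d = ε₀ A dE/dt = (8.85×10^-12)(9.46×10^-3)(2.090×10^10) = 1.75×10^-3 A.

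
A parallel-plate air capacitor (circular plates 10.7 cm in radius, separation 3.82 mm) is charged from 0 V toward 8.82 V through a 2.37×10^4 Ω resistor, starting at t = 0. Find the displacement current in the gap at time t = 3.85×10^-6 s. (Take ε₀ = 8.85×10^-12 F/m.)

5.30×10^-5 A

C = ε₀A/d = (8.85×10^-12)(0.03597)/(3.82×10^-3) = 8.333×10^-11 F, so τ = RC = 1.975×10^-6 s.
The conduction current is I(t) = (V₀/R) e^(−t/τ), and the displacement current between the plates equals it.
t/τ = 1.949; I_d = (8.82/2.37×10^4) · e^(−1.949) = (3.722×10^-4)(0.1424) = 5.30×10^-5 A.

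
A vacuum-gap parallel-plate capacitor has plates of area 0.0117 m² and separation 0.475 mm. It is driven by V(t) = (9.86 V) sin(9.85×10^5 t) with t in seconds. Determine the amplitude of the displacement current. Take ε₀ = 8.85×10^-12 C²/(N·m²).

(dE/dt)_max = V₀ω/d = 2.045×10^10 V/(m·s); ω = 9.85×10^5 rad/s.
I_d,max = ε₀ A (dE/dt)_max = (8.85×10^-12)(0.0117)(2.045×10^10) = 2.12×10^-3 A.

2.12×10^-3 A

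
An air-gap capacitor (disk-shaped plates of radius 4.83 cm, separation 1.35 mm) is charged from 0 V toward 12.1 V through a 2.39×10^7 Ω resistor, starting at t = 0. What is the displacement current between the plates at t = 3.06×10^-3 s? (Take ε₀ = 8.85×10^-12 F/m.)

3.52×10^-8 A

C = ε₀A/d = (8.85×10^-12)(7.329×10^-3)/(1.35×10^-3) = 4.805×10^-11 F, so τ = RC = 1.148×10^-3 s.
The conduction current is I(t) = (V₀/R) e^(−t/τ), and the displacement current between the plates equals it.
t/τ = 2.666; I_d = (12.1/2.39×10^7) · e^(−2.666) = (5.063×10^-7)(0.06953) = 3.52×10^-8 A.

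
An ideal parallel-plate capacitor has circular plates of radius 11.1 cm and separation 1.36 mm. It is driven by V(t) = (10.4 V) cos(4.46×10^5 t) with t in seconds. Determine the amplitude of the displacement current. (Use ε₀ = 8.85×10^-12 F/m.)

1.17×10^-3 A

C = ε₀A/d = (8.85×10^-12)(0.03871)/(1.36×10^-3) = 2.519×10^-10 F; ω = 4.46×10^5 rad/s.
I_d = C dV/dt, so |I_d|_max = C V₀ ω = (2.519×10^-10)(10.4)(4.46×10^5) = 1.17×10^-3 A.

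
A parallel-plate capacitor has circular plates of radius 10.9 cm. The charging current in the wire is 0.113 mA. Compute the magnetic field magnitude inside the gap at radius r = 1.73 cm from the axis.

By continuity the displacement current in the gap matches the conduction current: I_d = 1.13×10^-4 A.
∮B·dl = μ₀ I_d,enc with I_d,enc = I_d r²/R² = 2.847×10^-6 A; so B = μ₀ I_d,enc/(2πr) = 3.29×10^-11 T.

3.29×10^-11 T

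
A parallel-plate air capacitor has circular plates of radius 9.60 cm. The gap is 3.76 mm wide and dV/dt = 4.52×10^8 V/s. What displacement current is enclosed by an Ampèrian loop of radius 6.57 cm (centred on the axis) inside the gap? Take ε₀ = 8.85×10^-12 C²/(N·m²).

0.0144 A

I_d = C dV/dt with C = ε₀πR²/d = 6.814×10^-11 F, so I_d = (6.814×10^-11)(4.52×10^8) = 0.03080 A.
Through an area πr² the displacement current is I_d·(πr²/πR²) = I_d (r/R)² = 0.0144 A.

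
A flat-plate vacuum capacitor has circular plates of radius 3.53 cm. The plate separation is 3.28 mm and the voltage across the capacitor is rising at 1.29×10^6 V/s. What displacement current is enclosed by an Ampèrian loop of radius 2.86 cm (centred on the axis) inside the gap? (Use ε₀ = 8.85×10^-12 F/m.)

I_d = C dV/dt with C = ε₀πR²/d = 1.056×10^-11 F, so I_d = (1.056×10^-11)(1.29×10^6) = 1.362×10^-5 A.
Through an area πr² the displacement current is I_d·(πr²/πR²) = I_d (r/R)² = 8.94×10^-6 A.

8.94×10^-6 A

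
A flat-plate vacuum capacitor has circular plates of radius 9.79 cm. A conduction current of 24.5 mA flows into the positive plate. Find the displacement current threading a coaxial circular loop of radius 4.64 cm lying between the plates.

By continuity the displacement current in the gap matches the conduction current: I_d = 0.0245 A.
Since J_d is uniform, the enclosed fraction is (r/R)² = 0.2246, giving I_d,enc = 5.50×10^-3 A.

5.50×10^-3 A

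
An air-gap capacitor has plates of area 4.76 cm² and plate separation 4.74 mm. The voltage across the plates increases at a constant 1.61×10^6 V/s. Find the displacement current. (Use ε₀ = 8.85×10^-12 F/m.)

1.43×10^-6 A

C = ε₀A/d = (8.85×10^-12)(4.76×10^-4)/(4.74×10^-3) = 8.887×10^-13 F.
I_d = C dV/dt = (8.887×10^-13)(1.61×10^6) = 1.43×10^-6 A.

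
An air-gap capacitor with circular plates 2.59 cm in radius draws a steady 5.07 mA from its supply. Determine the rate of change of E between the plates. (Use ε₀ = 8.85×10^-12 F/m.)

2.72×10^11 V/(m·s)

By continuity, I_d in the gap equals the 5.07 mA flowing in the wire.
Inverting I_d = ε₀ A dE/dt gives dE/dt = 5.07×10^-3 / (8.85×10^-12 · 2.107×10^-3) = 2.72×10^11 V/(m·s).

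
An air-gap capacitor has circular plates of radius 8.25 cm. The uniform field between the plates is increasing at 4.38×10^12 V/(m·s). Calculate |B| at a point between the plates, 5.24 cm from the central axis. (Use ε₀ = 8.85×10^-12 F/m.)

Total displacement current: I_d = ε₀(πR²)(dE/dt) = (8.85×10^-12)(0.02138)(4.38×10^12) = 0.8288 A.
For r < R the Ampère–Maxwell law gives B(2πr) = μ₀ I_d (r²/R²), so B = μ₀ I_d r/(2πR²) = (4π×10^-7)(0.8288)(0.0524)/(2π·0.0825²) = 1.28×10^-6 T.

1.28×10^-6 T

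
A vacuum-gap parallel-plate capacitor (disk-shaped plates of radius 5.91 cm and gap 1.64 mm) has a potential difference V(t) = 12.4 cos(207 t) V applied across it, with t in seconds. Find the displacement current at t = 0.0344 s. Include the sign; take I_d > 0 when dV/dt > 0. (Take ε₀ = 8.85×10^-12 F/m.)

-1.13×10^-7 A

C = ε₀A/d = (8.85×10^-12)(0.01097)/(1.64×10^-3) = 5.920×10^-11 F. dV/dt = V₀ω·−sin(ωt); at ωt = 7.1208 rad this factor is -0.7430.
I_d = C dV/dt = (5.920×10^-11)(12.4)(207)(-0.7430) = -1.13×10^-7 A.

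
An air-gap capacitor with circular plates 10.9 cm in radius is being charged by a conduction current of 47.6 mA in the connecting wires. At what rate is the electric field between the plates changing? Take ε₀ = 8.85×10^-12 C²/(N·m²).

1.44×10^11 V/(m·s)

The displacement current between the plates equals the conduction current, I_d = 47.6 mA.
Inverting I_d = ε₀ A dE/dt gives dE/dt = 0.0476 / (8.85×10^-12 · 0.03733) = 1.44×10^11 V/(m·s).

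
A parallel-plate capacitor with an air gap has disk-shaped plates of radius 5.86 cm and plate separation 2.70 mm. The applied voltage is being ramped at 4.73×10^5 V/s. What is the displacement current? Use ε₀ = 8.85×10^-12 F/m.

1.67×10^-5 A

The field between the plates is E = V/d, so dE/dt = (4.73×10^5)/(2.70×10^-3 m) = 1.752×10^8 V/(m·s).
I_d = ε₀ A (dE/dt) = (8.85×10^-12)(0.01079)(1.752×10^8) = 1.67×10^-5 A.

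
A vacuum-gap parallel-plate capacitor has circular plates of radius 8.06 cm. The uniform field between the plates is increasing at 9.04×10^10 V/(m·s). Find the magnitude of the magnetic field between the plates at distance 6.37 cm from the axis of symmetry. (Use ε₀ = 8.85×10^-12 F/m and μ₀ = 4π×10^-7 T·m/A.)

Total displacement current: I_d = ε₀(πR²)(dE/dt) = (8.85×10^-12)(0.02041)(9.04×10^10) = 0.01633 A.
∮B·dl = μ₀ I_d,enc with I_d,enc = I_d r²/R² = 0.01020 A; so B = μ₀ I_d,enc/(2πr) = 3.20×10^-8 T.

3.20×10^-8 T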